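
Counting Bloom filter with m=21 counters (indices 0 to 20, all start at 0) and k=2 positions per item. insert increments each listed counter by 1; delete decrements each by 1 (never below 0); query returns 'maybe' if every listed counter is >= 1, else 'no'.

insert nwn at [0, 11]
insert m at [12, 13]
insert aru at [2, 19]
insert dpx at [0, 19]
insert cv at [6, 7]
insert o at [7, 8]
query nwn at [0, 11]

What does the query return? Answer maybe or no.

Step 1: insert nwn at [0, 11] -> counters=[1,0,0,0,0,0,0,0,0,0,0,1,0,0,0,0,0,0,0,0,0]
Step 2: insert m at [12, 13] -> counters=[1,0,0,0,0,0,0,0,0,0,0,1,1,1,0,0,0,0,0,0,0]
Step 3: insert aru at [2, 19] -> counters=[1,0,1,0,0,0,0,0,0,0,0,1,1,1,0,0,0,0,0,1,0]
Step 4: insert dpx at [0, 19] -> counters=[2,0,1,0,0,0,0,0,0,0,0,1,1,1,0,0,0,0,0,2,0]
Step 5: insert cv at [6, 7] -> counters=[2,0,1,0,0,0,1,1,0,0,0,1,1,1,0,0,0,0,0,2,0]
Step 6: insert o at [7, 8] -> counters=[2,0,1,0,0,0,1,2,1,0,0,1,1,1,0,0,0,0,0,2,0]
Query nwn: check counters[0]=2 counters[11]=1 -> maybe

Answer: maybe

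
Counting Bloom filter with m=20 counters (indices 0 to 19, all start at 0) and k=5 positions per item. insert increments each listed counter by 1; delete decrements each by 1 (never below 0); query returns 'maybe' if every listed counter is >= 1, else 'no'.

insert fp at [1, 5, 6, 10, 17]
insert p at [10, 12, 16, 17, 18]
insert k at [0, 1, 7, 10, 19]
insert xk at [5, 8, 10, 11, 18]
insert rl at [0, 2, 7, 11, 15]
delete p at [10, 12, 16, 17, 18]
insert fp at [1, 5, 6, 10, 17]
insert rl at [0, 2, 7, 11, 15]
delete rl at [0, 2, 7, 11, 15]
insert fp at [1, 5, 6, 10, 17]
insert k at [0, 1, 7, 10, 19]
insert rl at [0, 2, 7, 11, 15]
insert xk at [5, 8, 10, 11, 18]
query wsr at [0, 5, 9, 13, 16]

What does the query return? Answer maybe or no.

Answer: no

Derivation:
Step 1: insert fp at [1, 5, 6, 10, 17] -> counters=[0,1,0,0,0,1,1,0,0,0,1,0,0,0,0,0,0,1,0,0]
Step 2: insert p at [10, 12, 16, 17, 18] -> counters=[0,1,0,0,0,1,1,0,0,0,2,0,1,0,0,0,1,2,1,0]
Step 3: insert k at [0, 1, 7, 10, 19] -> counters=[1,2,0,0,0,1,1,1,0,0,3,0,1,0,0,0,1,2,1,1]
Step 4: insert xk at [5, 8, 10, 11, 18] -> counters=[1,2,0,0,0,2,1,1,1,0,4,1,1,0,0,0,1,2,2,1]
Step 5: insert rl at [0, 2, 7, 11, 15] -> counters=[2,2,1,0,0,2,1,2,1,0,4,2,1,0,0,1,1,2,2,1]
Step 6: delete p at [10, 12, 16, 17, 18] -> counters=[2,2,1,0,0,2,1,2,1,0,3,2,0,0,0,1,0,1,1,1]
Step 7: insert fp at [1, 5, 6, 10, 17] -> counters=[2,3,1,0,0,3,2,2,1,0,4,2,0,0,0,1,0,2,1,1]
Step 8: insert rl at [0, 2, 7, 11, 15] -> counters=[3,3,2,0,0,3,2,3,1,0,4,3,0,0,0,2,0,2,1,1]
Step 9: delete rl at [0, 2, 7, 11, 15] -> counters=[2,3,1,0,0,3,2,2,1,0,4,2,0,0,0,1,0,2,1,1]
Step 10: insert fp at [1, 5, 6, 10, 17] -> counters=[2,4,1,0,0,4,3,2,1,0,5,2,0,0,0,1,0,3,1,1]
Step 11: insert k at [0, 1, 7, 10, 19] -> counters=[3,5,1,0,0,4,3,3,1,0,6,2,0,0,0,1,0,3,1,2]
Step 12: insert rl at [0, 2, 7, 11, 15] -> counters=[4,5,2,0,0,4,3,4,1,0,6,3,0,0,0,2,0,3,1,2]
Step 13: insert xk at [5, 8, 10, 11, 18] -> counters=[4,5,2,0,0,5,3,4,2,0,7,4,0,0,0,2,0,3,2,2]
Query wsr: check counters[0]=4 counters[5]=5 counters[9]=0 counters[13]=0 counters[16]=0 -> no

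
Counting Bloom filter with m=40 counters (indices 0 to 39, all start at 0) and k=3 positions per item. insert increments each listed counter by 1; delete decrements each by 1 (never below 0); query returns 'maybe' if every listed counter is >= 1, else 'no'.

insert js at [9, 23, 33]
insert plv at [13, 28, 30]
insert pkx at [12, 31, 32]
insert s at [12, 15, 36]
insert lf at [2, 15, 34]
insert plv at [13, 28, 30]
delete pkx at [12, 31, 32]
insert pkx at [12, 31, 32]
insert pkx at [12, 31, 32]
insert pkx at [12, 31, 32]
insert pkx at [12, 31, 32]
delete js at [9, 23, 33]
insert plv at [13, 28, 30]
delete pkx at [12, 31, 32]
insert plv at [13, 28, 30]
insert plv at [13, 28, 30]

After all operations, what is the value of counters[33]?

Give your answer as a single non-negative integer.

Step 1: insert js at [9, 23, 33] -> counters=[0,0,0,0,0,0,0,0,0,1,0,0,0,0,0,0,0,0,0,0,0,0,0,1,0,0,0,0,0,0,0,0,0,1,0,0,0,0,0,0]
Step 2: insert plv at [13, 28, 30] -> counters=[0,0,0,0,0,0,0,0,0,1,0,0,0,1,0,0,0,0,0,0,0,0,0,1,0,0,0,0,1,0,1,0,0,1,0,0,0,0,0,0]
Step 3: insert pkx at [12, 31, 32] -> counters=[0,0,0,0,0,0,0,0,0,1,0,0,1,1,0,0,0,0,0,0,0,0,0,1,0,0,0,0,1,0,1,1,1,1,0,0,0,0,0,0]
Step 4: insert s at [12, 15, 36] -> counters=[0,0,0,0,0,0,0,0,0,1,0,0,2,1,0,1,0,0,0,0,0,0,0,1,0,0,0,0,1,0,1,1,1,1,0,0,1,0,0,0]
Step 5: insert lf at [2, 15, 34] -> counters=[0,0,1,0,0,0,0,0,0,1,0,0,2,1,0,2,0,0,0,0,0,0,0,1,0,0,0,0,1,0,1,1,1,1,1,0,1,0,0,0]
Step 6: insert plv at [13, 28, 30] -> counters=[0,0,1,0,0,0,0,0,0,1,0,0,2,2,0,2,0,0,0,0,0,0,0,1,0,0,0,0,2,0,2,1,1,1,1,0,1,0,0,0]
Step 7: delete pkx at [12, 31, 32] -> counters=[0,0,1,0,0,0,0,0,0,1,0,0,1,2,0,2,0,0,0,0,0,0,0,1,0,0,0,0,2,0,2,0,0,1,1,0,1,0,0,0]
Step 8: insert pkx at [12, 31, 32] -> counters=[0,0,1,0,0,0,0,0,0,1,0,0,2,2,0,2,0,0,0,0,0,0,0,1,0,0,0,0,2,0,2,1,1,1,1,0,1,0,0,0]
Step 9: insert pkx at [12, 31, 32] -> counters=[0,0,1,0,0,0,0,0,0,1,0,0,3,2,0,2,0,0,0,0,0,0,0,1,0,0,0,0,2,0,2,2,2,1,1,0,1,0,0,0]
Step 10: insert pkx at [12, 31, 32] -> counters=[0,0,1,0,0,0,0,0,0,1,0,0,4,2,0,2,0,0,0,0,0,0,0,1,0,0,0,0,2,0,2,3,3,1,1,0,1,0,0,0]
Step 11: insert pkx at [12, 31, 32] -> counters=[0,0,1,0,0,0,0,0,0,1,0,0,5,2,0,2,0,0,0,0,0,0,0,1,0,0,0,0,2,0,2,4,4,1,1,0,1,0,0,0]
Step 12: delete js at [9, 23, 33] -> counters=[0,0,1,0,0,0,0,0,0,0,0,0,5,2,0,2,0,0,0,0,0,0,0,0,0,0,0,0,2,0,2,4,4,0,1,0,1,0,0,0]
Step 13: insert plv at [13, 28, 30] -> counters=[0,0,1,0,0,0,0,0,0,0,0,0,5,3,0,2,0,0,0,0,0,0,0,0,0,0,0,0,3,0,3,4,4,0,1,0,1,0,0,0]
Step 14: delete pkx at [12, 31, 32] -> counters=[0,0,1,0,0,0,0,0,0,0,0,0,4,3,0,2,0,0,0,0,0,0,0,0,0,0,0,0,3,0,3,3,3,0,1,0,1,0,0,0]
Step 15: insert plv at [13, 28, 30] -> counters=[0,0,1,0,0,0,0,0,0,0,0,0,4,4,0,2,0,0,0,0,0,0,0,0,0,0,0,0,4,0,4,3,3,0,1,0,1,0,0,0]
Step 16: insert plv at [13, 28, 30] -> counters=[0,0,1,0,0,0,0,0,0,0,0,0,4,5,0,2,0,0,0,0,0,0,0,0,0,0,0,0,5,0,5,3,3,0,1,0,1,0,0,0]
Final counters=[0,0,1,0,0,0,0,0,0,0,0,0,4,5,0,2,0,0,0,0,0,0,0,0,0,0,0,0,5,0,5,3,3,0,1,0,1,0,0,0] -> counters[33]=0

Answer: 0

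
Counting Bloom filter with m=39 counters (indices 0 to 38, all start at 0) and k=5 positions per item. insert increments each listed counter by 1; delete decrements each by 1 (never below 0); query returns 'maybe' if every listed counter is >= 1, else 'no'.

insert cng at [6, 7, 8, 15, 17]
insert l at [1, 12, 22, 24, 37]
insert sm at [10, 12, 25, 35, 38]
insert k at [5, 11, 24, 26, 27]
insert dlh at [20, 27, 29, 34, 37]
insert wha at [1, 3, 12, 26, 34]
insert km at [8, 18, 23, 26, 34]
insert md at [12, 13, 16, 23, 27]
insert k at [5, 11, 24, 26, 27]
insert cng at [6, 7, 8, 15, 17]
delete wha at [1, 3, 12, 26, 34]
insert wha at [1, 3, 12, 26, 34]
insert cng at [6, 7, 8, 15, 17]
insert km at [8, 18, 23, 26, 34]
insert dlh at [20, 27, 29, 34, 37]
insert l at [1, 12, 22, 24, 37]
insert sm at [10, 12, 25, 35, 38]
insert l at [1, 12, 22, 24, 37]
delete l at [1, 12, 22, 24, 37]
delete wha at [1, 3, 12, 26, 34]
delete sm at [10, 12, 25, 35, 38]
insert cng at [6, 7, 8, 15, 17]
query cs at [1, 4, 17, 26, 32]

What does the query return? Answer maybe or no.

Answer: no

Derivation:
Step 1: insert cng at [6, 7, 8, 15, 17] -> counters=[0,0,0,0,0,0,1,1,1,0,0,0,0,0,0,1,0,1,0,0,0,0,0,0,0,0,0,0,0,0,0,0,0,0,0,0,0,0,0]
Step 2: insert l at [1, 12, 22, 24, 37] -> counters=[0,1,0,0,0,0,1,1,1,0,0,0,1,0,0,1,0,1,0,0,0,0,1,0,1,0,0,0,0,0,0,0,0,0,0,0,0,1,0]
Step 3: insert sm at [10, 12, 25, 35, 38] -> counters=[0,1,0,0,0,0,1,1,1,0,1,0,2,0,0,1,0,1,0,0,0,0,1,0,1,1,0,0,0,0,0,0,0,0,0,1,0,1,1]
Step 4: insert k at [5, 11, 24, 26, 27] -> counters=[0,1,0,0,0,1,1,1,1,0,1,1,2,0,0,1,0,1,0,0,0,0,1,0,2,1,1,1,0,0,0,0,0,0,0,1,0,1,1]
Step 5: insert dlh at [20, 27, 29, 34, 37] -> counters=[0,1,0,0,0,1,1,1,1,0,1,1,2,0,0,1,0,1,0,0,1,0,1,0,2,1,1,2,0,1,0,0,0,0,1,1,0,2,1]
Step 6: insert wha at [1, 3, 12, 26, 34] -> counters=[0,2,0,1,0,1,1,1,1,0,1,1,3,0,0,1,0,1,0,0,1,0,1,0,2,1,2,2,0,1,0,0,0,0,2,1,0,2,1]
Step 7: insert km at [8, 18, 23, 26, 34] -> counters=[0,2,0,1,0,1,1,1,2,0,1,1,3,0,0,1,0,1,1,0,1,0,1,1,2,1,3,2,0,1,0,0,0,0,3,1,0,2,1]
Step 8: insert md at [12, 13, 16, 23, 27] -> counters=[0,2,0,1,0,1,1,1,2,0,1,1,4,1,0,1,1,1,1,0,1,0,1,2,2,1,3,3,0,1,0,0,0,0,3,1,0,2,1]
Step 9: insert k at [5, 11, 24, 26, 27] -> counters=[0,2,0,1,0,2,1,1,2,0,1,2,4,1,0,1,1,1,1,0,1,0,1,2,3,1,4,4,0,1,0,0,0,0,3,1,0,2,1]
Step 10: insert cng at [6, 7, 8, 15, 17] -> counters=[0,2,0,1,0,2,2,2,3,0,1,2,4,1,0,2,1,2,1,0,1,0,1,2,3,1,4,4,0,1,0,0,0,0,3,1,0,2,1]
Step 11: delete wha at [1, 3, 12, 26, 34] -> counters=[0,1,0,0,0,2,2,2,3,0,1,2,3,1,0,2,1,2,1,0,1,0,1,2,3,1,3,4,0,1,0,0,0,0,2,1,0,2,1]
Step 12: insert wha at [1, 3, 12, 26, 34] -> counters=[0,2,0,1,0,2,2,2,3,0,1,2,4,1,0,2,1,2,1,0,1,0,1,2,3,1,4,4,0,1,0,0,0,0,3,1,0,2,1]
Step 13: insert cng at [6, 7, 8, 15, 17] -> counters=[0,2,0,1,0,2,3,3,4,0,1,2,4,1,0,3,1,3,1,0,1,0,1,2,3,1,4,4,0,1,0,0,0,0,3,1,0,2,1]
Step 14: insert km at [8, 18, 23, 26, 34] -> counters=[0,2,0,1,0,2,3,3,5,0,1,2,4,1,0,3,1,3,2,0,1,0,1,3,3,1,5,4,0,1,0,0,0,0,4,1,0,2,1]
Step 15: insert dlh at [20, 27, 29, 34, 37] -> counters=[0,2,0,1,0,2,3,3,5,0,1,2,4,1,0,3,1,3,2,0,2,0,1,3,3,1,5,5,0,2,0,0,0,0,5,1,0,3,1]
Step 16: insert l at [1, 12, 22, 24, 37] -> counters=[0,3,0,1,0,2,3,3,5,0,1,2,5,1,0,3,1,3,2,0,2,0,2,3,4,1,5,5,0,2,0,0,0,0,5,1,0,4,1]
Step 17: insert sm at [10, 12, 25, 35, 38] -> counters=[0,3,0,1,0,2,3,3,5,0,2,2,6,1,0,3,1,3,2,0,2,0,2,3,4,2,5,5,0,2,0,0,0,0,5,2,0,4,2]
Step 18: insert l at [1, 12, 22, 24, 37] -> counters=[0,4,0,1,0,2,3,3,5,0,2,2,7,1,0,3,1,3,2,0,2,0,3,3,5,2,5,5,0,2,0,0,0,0,5,2,0,5,2]
Step 19: delete l at [1, 12, 22, 24, 37] -> counters=[0,3,0,1,0,2,3,3,5,0,2,2,6,1,0,3,1,3,2,0,2,0,2,3,4,2,5,5,0,2,0,0,0,0,5,2,0,4,2]
Step 20: delete wha at [1, 3, 12, 26, 34] -> counters=[0,2,0,0,0,2,3,3,5,0,2,2,5,1,0,3,1,3,2,0,2,0,2,3,4,2,4,5,0,2,0,0,0,0,4,2,0,4,2]
Step 21: delete sm at [10, 12, 25, 35, 38] -> counters=[0,2,0,0,0,2,3,3,5,0,1,2,4,1,0,3,1,3,2,0,2,0,2,3,4,1,4,5,0,2,0,0,0,0,4,1,0,4,1]
Step 22: insert cng at [6, 7, 8, 15, 17] -> counters=[0,2,0,0,0,2,4,4,6,0,1,2,4,1,0,4,1,4,2,0,2,0,2,3,4,1,4,5,0,2,0,0,0,0,4,1,0,4,1]
Query cs: check counters[1]=2 counters[4]=0 counters[17]=4 counters[26]=4 counters[32]=0 -> no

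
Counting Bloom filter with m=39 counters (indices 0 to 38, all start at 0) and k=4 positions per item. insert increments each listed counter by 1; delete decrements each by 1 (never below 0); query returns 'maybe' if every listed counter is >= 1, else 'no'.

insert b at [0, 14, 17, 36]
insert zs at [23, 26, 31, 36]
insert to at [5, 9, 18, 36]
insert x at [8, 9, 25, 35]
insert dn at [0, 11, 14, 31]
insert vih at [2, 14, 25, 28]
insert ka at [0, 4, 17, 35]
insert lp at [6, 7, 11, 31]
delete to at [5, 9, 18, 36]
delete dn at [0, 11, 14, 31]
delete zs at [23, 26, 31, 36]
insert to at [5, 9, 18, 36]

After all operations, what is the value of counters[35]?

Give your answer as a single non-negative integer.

Answer: 2

Derivation:
Step 1: insert b at [0, 14, 17, 36] -> counters=[1,0,0,0,0,0,0,0,0,0,0,0,0,0,1,0,0,1,0,0,0,0,0,0,0,0,0,0,0,0,0,0,0,0,0,0,1,0,0]
Step 2: insert zs at [23, 26, 31, 36] -> counters=[1,0,0,0,0,0,0,0,0,0,0,0,0,0,1,0,0,1,0,0,0,0,0,1,0,0,1,0,0,0,0,1,0,0,0,0,2,0,0]
Step 3: insert to at [5, 9, 18, 36] -> counters=[1,0,0,0,0,1,0,0,0,1,0,0,0,0,1,0,0,1,1,0,0,0,0,1,0,0,1,0,0,0,0,1,0,0,0,0,3,0,0]
Step 4: insert x at [8, 9, 25, 35] -> counters=[1,0,0,0,0,1,0,0,1,2,0,0,0,0,1,0,0,1,1,0,0,0,0,1,0,1,1,0,0,0,0,1,0,0,0,1,3,0,0]
Step 5: insert dn at [0, 11, 14, 31] -> counters=[2,0,0,0,0,1,0,0,1,2,0,1,0,0,2,0,0,1,1,0,0,0,0,1,0,1,1,0,0,0,0,2,0,0,0,1,3,0,0]
Step 6: insert vih at [2, 14, 25, 28] -> counters=[2,0,1,0,0,1,0,0,1,2,0,1,0,0,3,0,0,1,1,0,0,0,0,1,0,2,1,0,1,0,0,2,0,0,0,1,3,0,0]
Step 7: insert ka at [0, 4, 17, 35] -> counters=[3,0,1,0,1,1,0,0,1,2,0,1,0,0,3,0,0,2,1,0,0,0,0,1,0,2,1,0,1,0,0,2,0,0,0,2,3,0,0]
Step 8: insert lp at [6, 7, 11, 31] -> counters=[3,0,1,0,1,1,1,1,1,2,0,2,0,0,3,0,0,2,1,0,0,0,0,1,0,2,1,0,1,0,0,3,0,0,0,2,3,0,0]
Step 9: delete to at [5, 9, 18, 36] -> counters=[3,0,1,0,1,0,1,1,1,1,0,2,0,0,3,0,0,2,0,0,0,0,0,1,0,2,1,0,1,0,0,3,0,0,0,2,2,0,0]
Step 10: delete dn at [0, 11, 14, 31] -> counters=[2,0,1,0,1,0,1,1,1,1,0,1,0,0,2,0,0,2,0,0,0,0,0,1,0,2,1,0,1,0,0,2,0,0,0,2,2,0,0]
Step 11: delete zs at [23, 26, 31, 36] -> counters=[2,0,1,0,1,0,1,1,1,1,0,1,0,0,2,0,0,2,0,0,0,0,0,0,0,2,0,0,1,0,0,1,0,0,0,2,1,0,0]
Step 12: insert to at [5, 9, 18, 36] -> counters=[2,0,1,0,1,1,1,1,1,2,0,1,0,0,2,0,0,2,1,0,0,0,0,0,0,2,0,0,1,0,0,1,0,0,0,2,2,0,0]
Final counters=[2,0,1,0,1,1,1,1,1,2,0,1,0,0,2,0,0,2,1,0,0,0,0,0,0,2,0,0,1,0,0,1,0,0,0,2,2,0,0] -> counters[35]=2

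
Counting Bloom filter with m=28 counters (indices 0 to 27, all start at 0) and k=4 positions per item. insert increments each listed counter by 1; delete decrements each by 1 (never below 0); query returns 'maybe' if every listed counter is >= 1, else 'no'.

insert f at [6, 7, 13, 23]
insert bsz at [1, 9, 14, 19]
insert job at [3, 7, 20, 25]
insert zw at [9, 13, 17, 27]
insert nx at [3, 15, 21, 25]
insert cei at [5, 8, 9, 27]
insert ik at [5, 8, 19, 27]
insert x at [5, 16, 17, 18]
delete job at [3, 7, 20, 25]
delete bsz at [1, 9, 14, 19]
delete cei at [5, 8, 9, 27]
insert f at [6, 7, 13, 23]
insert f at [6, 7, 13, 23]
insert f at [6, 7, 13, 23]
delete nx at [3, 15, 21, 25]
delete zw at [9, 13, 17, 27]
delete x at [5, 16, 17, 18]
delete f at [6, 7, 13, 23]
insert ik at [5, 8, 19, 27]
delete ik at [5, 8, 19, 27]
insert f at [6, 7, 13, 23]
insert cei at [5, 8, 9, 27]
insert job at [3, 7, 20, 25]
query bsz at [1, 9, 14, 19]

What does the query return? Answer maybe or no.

Answer: no

Derivation:
Step 1: insert f at [6, 7, 13, 23] -> counters=[0,0,0,0,0,0,1,1,0,0,0,0,0,1,0,0,0,0,0,0,0,0,0,1,0,0,0,0]
Step 2: insert bsz at [1, 9, 14, 19] -> counters=[0,1,0,0,0,0,1,1,0,1,0,0,0,1,1,0,0,0,0,1,0,0,0,1,0,0,0,0]
Step 3: insert job at [3, 7, 20, 25] -> counters=[0,1,0,1,0,0,1,2,0,1,0,0,0,1,1,0,0,0,0,1,1,0,0,1,0,1,0,0]
Step 4: insert zw at [9, 13, 17, 27] -> counters=[0,1,0,1,0,0,1,2,0,2,0,0,0,2,1,0,0,1,0,1,1,0,0,1,0,1,0,1]
Step 5: insert nx at [3, 15, 21, 25] -> counters=[0,1,0,2,0,0,1,2,0,2,0,0,0,2,1,1,0,1,0,1,1,1,0,1,0,2,0,1]
Step 6: insert cei at [5, 8, 9, 27] -> counters=[0,1,0,2,0,1,1,2,1,3,0,0,0,2,1,1,0,1,0,1,1,1,0,1,0,2,0,2]
Step 7: insert ik at [5, 8, 19, 27] -> counters=[0,1,0,2,0,2,1,2,2,3,0,0,0,2,1,1,0,1,0,2,1,1,0,1,0,2,0,3]
Step 8: insert x at [5, 16, 17, 18] -> counters=[0,1,0,2,0,3,1,2,2,3,0,0,0,2,1,1,1,2,1,2,1,1,0,1,0,2,0,3]
Step 9: delete job at [3, 7, 20, 25] -> counters=[0,1,0,1,0,3,1,1,2,3,0,0,0,2,1,1,1,2,1,2,0,1,0,1,0,1,0,3]
Step 10: delete bsz at [1, 9, 14, 19] -> counters=[0,0,0,1,0,3,1,1,2,2,0,0,0,2,0,1,1,2,1,1,0,1,0,1,0,1,0,3]
Step 11: delete cei at [5, 8, 9, 27] -> counters=[0,0,0,1,0,2,1,1,1,1,0,0,0,2,0,1,1,2,1,1,0,1,0,1,0,1,0,2]
Step 12: insert f at [6, 7, 13, 23] -> counters=[0,0,0,1,0,2,2,2,1,1,0,0,0,3,0,1,1,2,1,1,0,1,0,2,0,1,0,2]
Step 13: insert f at [6, 7, 13, 23] -> counters=[0,0,0,1,0,2,3,3,1,1,0,0,0,4,0,1,1,2,1,1,0,1,0,3,0,1,0,2]
Step 14: insert f at [6, 7, 13, 23] -> counters=[0,0,0,1,0,2,4,4,1,1,0,0,0,5,0,1,1,2,1,1,0,1,0,4,0,1,0,2]
Step 15: delete nx at [3, 15, 21, 25] -> counters=[0,0,0,0,0,2,4,4,1,1,0,0,0,5,0,0,1,2,1,1,0,0,0,4,0,0,0,2]
Step 16: delete zw at [9, 13, 17, 27] -> counters=[0,0,0,0,0,2,4,4,1,0,0,0,0,4,0,0,1,1,1,1,0,0,0,4,0,0,0,1]
Step 17: delete x at [5, 16, 17, 18] -> counters=[0,0,0,0,0,1,4,4,1,0,0,0,0,4,0,0,0,0,0,1,0,0,0,4,0,0,0,1]
Step 18: delete f at [6, 7, 13, 23] -> counters=[0,0,0,0,0,1,3,3,1,0,0,0,0,3,0,0,0,0,0,1,0,0,0,3,0,0,0,1]
Step 19: insert ik at [5, 8, 19, 27] -> counters=[0,0,0,0,0,2,3,3,2,0,0,0,0,3,0,0,0,0,0,2,0,0,0,3,0,0,0,2]
Step 20: delete ik at [5, 8, 19, 27] -> counters=[0,0,0,0,0,1,3,3,1,0,0,0,0,3,0,0,0,0,0,1,0,0,0,3,0,0,0,1]
Step 21: insert f at [6, 7, 13, 23] -> counters=[0,0,0,0,0,1,4,4,1,0,0,0,0,4,0,0,0,0,0,1,0,0,0,4,0,0,0,1]
Step 22: insert cei at [5, 8, 9, 27] -> counters=[0,0,0,0,0,2,4,4,2,1,0,0,0,4,0,0,0,0,0,1,0,0,0,4,0,0,0,2]
Step 23: insert job at [3, 7, 20, 25] -> counters=[0,0,0,1,0,2,4,5,2,1,0,0,0,4,0,0,0,0,0,1,1,0,0,4,0,1,0,2]
Query bsz: check counters[1]=0 counters[9]=1 counters[14]=0 counters[19]=1 -> no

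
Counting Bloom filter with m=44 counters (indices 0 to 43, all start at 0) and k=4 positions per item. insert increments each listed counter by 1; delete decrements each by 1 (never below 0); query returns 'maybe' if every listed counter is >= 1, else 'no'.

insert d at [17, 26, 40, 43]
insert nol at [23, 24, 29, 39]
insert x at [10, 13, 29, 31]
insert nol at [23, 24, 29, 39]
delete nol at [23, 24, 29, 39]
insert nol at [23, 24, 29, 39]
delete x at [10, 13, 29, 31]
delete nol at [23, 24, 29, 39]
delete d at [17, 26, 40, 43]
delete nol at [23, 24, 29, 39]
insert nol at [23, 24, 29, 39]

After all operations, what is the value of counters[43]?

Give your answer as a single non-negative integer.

Step 1: insert d at [17, 26, 40, 43] -> counters=[0,0,0,0,0,0,0,0,0,0,0,0,0,0,0,0,0,1,0,0,0,0,0,0,0,0,1,0,0,0,0,0,0,0,0,0,0,0,0,0,1,0,0,1]
Step 2: insert nol at [23, 24, 29, 39] -> counters=[0,0,0,0,0,0,0,0,0,0,0,0,0,0,0,0,0,1,0,0,0,0,0,1,1,0,1,0,0,1,0,0,0,0,0,0,0,0,0,1,1,0,0,1]
Step 3: insert x at [10, 13, 29, 31] -> counters=[0,0,0,0,0,0,0,0,0,0,1,0,0,1,0,0,0,1,0,0,0,0,0,1,1,0,1,0,0,2,0,1,0,0,0,0,0,0,0,1,1,0,0,1]
Step 4: insert nol at [23, 24, 29, 39] -> counters=[0,0,0,0,0,0,0,0,0,0,1,0,0,1,0,0,0,1,0,0,0,0,0,2,2,0,1,0,0,3,0,1,0,0,0,0,0,0,0,2,1,0,0,1]
Step 5: delete nol at [23, 24, 29, 39] -> counters=[0,0,0,0,0,0,0,0,0,0,1,0,0,1,0,0,0,1,0,0,0,0,0,1,1,0,1,0,0,2,0,1,0,0,0,0,0,0,0,1,1,0,0,1]
Step 6: insert nol at [23, 24, 29, 39] -> counters=[0,0,0,0,0,0,0,0,0,0,1,0,0,1,0,0,0,1,0,0,0,0,0,2,2,0,1,0,0,3,0,1,0,0,0,0,0,0,0,2,1,0,0,1]
Step 7: delete x at [10, 13, 29, 31] -> counters=[0,0,0,0,0,0,0,0,0,0,0,0,0,0,0,0,0,1,0,0,0,0,0,2,2,0,1,0,0,2,0,0,0,0,0,0,0,0,0,2,1,0,0,1]
Step 8: delete nol at [23, 24, 29, 39] -> counters=[0,0,0,0,0,0,0,0,0,0,0,0,0,0,0,0,0,1,0,0,0,0,0,1,1,0,1,0,0,1,0,0,0,0,0,0,0,0,0,1,1,0,0,1]
Step 9: delete d at [17, 26, 40, 43] -> counters=[0,0,0,0,0,0,0,0,0,0,0,0,0,0,0,0,0,0,0,0,0,0,0,1,1,0,0,0,0,1,0,0,0,0,0,0,0,0,0,1,0,0,0,0]
Step 10: delete nol at [23, 24, 29, 39] -> counters=[0,0,0,0,0,0,0,0,0,0,0,0,0,0,0,0,0,0,0,0,0,0,0,0,0,0,0,0,0,0,0,0,0,0,0,0,0,0,0,0,0,0,0,0]
Step 11: insert nol at [23, 24, 29, 39] -> counters=[0,0,0,0,0,0,0,0,0,0,0,0,0,0,0,0,0,0,0,0,0,0,0,1,1,0,0,0,0,1,0,0,0,0,0,0,0,0,0,1,0,0,0,0]
Final counters=[0,0,0,0,0,0,0,0,0,0,0,0,0,0,0,0,0,0,0,0,0,0,0,1,1,0,0,0,0,1,0,0,0,0,0,0,0,0,0,1,0,0,0,0] -> counters[43]=0

Answer: 0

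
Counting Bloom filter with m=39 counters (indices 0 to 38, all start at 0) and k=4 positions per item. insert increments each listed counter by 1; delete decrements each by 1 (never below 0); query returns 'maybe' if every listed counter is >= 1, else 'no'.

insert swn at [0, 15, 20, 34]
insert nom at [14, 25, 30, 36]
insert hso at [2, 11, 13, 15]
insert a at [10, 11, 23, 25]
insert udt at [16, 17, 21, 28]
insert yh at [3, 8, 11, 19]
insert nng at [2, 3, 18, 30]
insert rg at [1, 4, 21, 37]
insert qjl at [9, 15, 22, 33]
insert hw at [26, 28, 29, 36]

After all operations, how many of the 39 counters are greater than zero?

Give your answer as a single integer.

Step 1: insert swn at [0, 15, 20, 34] -> counters=[1,0,0,0,0,0,0,0,0,0,0,0,0,0,0,1,0,0,0,0,1,0,0,0,0,0,0,0,0,0,0,0,0,0,1,0,0,0,0]
Step 2: insert nom at [14, 25, 30, 36] -> counters=[1,0,0,0,0,0,0,0,0,0,0,0,0,0,1,1,0,0,0,0,1,0,0,0,0,1,0,0,0,0,1,0,0,0,1,0,1,0,0]
Step 3: insert hso at [2, 11, 13, 15] -> counters=[1,0,1,0,0,0,0,0,0,0,0,1,0,1,1,2,0,0,0,0,1,0,0,0,0,1,0,0,0,0,1,0,0,0,1,0,1,0,0]
Step 4: insert a at [10, 11, 23, 25] -> counters=[1,0,1,0,0,0,0,0,0,0,1,2,0,1,1,2,0,0,0,0,1,0,0,1,0,2,0,0,0,0,1,0,0,0,1,0,1,0,0]
Step 5: insert udt at [16, 17, 21, 28] -> counters=[1,0,1,0,0,0,0,0,0,0,1,2,0,1,1,2,1,1,0,0,1,1,0,1,0,2,0,0,1,0,1,0,0,0,1,0,1,0,0]
Step 6: insert yh at [3, 8, 11, 19] -> counters=[1,0,1,1,0,0,0,0,1,0,1,3,0,1,1,2,1,1,0,1,1,1,0,1,0,2,0,0,1,0,1,0,0,0,1,0,1,0,0]
Step 7: insert nng at [2, 3, 18, 30] -> counters=[1,0,2,2,0,0,0,0,1,0,1,3,0,1,1,2,1,1,1,1,1,1,0,1,0,2,0,0,1,0,2,0,0,0,1,0,1,0,0]
Step 8: insert rg at [1, 4, 21, 37] -> counters=[1,1,2,2,1,0,0,0,1,0,1,3,0,1,1,2,1,1,1,1,1,2,0,1,0,2,0,0,1,0,2,0,0,0,1,0,1,1,0]
Step 9: insert qjl at [9, 15, 22, 33] -> counters=[1,1,2,2,1,0,0,0,1,1,1,3,0,1,1,3,1,1,1,1,1,2,1,1,0,2,0,0,1,0,2,0,0,1,1,0,1,1,0]
Step 10: insert hw at [26, 28, 29, 36] -> counters=[1,1,2,2,1,0,0,0,1,1,1,3,0,1,1,3,1,1,1,1,1,2,1,1,0,2,1,0,2,1,2,0,0,1,1,0,2,1,0]
Final counters=[1,1,2,2,1,0,0,0,1,1,1,3,0,1,1,3,1,1,1,1,1,2,1,1,0,2,1,0,2,1,2,0,0,1,1,0,2,1,0] -> 29 nonzero

Answer: 29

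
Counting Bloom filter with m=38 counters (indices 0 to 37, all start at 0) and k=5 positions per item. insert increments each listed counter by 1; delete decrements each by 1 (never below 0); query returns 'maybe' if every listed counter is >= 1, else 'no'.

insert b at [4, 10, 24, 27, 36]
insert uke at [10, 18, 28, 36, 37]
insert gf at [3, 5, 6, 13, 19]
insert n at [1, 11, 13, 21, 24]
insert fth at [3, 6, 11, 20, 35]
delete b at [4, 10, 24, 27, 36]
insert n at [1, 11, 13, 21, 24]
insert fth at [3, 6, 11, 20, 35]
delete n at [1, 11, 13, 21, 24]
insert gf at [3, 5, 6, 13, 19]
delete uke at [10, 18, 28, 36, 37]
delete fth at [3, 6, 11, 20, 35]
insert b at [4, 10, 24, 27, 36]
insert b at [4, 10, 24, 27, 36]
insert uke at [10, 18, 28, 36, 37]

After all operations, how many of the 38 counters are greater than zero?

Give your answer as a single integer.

Answer: 18

Derivation:
Step 1: insert b at [4, 10, 24, 27, 36] -> counters=[0,0,0,0,1,0,0,0,0,0,1,0,0,0,0,0,0,0,0,0,0,0,0,0,1,0,0,1,0,0,0,0,0,0,0,0,1,0]
Step 2: insert uke at [10, 18, 28, 36, 37] -> counters=[0,0,0,0,1,0,0,0,0,0,2,0,0,0,0,0,0,0,1,0,0,0,0,0,1,0,0,1,1,0,0,0,0,0,0,0,2,1]
Step 3: insert gf at [3, 5, 6, 13, 19] -> counters=[0,0,0,1,1,1,1,0,0,0,2,0,0,1,0,0,0,0,1,1,0,0,0,0,1,0,0,1,1,0,0,0,0,0,0,0,2,1]
Step 4: insert n at [1, 11, 13, 21, 24] -> counters=[0,1,0,1,1,1,1,0,0,0,2,1,0,2,0,0,0,0,1,1,0,1,0,0,2,0,0,1,1,0,0,0,0,0,0,0,2,1]
Step 5: insert fth at [3, 6, 11, 20, 35] -> counters=[0,1,0,2,1,1,2,0,0,0,2,2,0,2,0,0,0,0,1,1,1,1,0,0,2,0,0,1,1,0,0,0,0,0,0,1,2,1]
Step 6: delete b at [4, 10, 24, 27, 36] -> counters=[0,1,0,2,0,1,2,0,0,0,1,2,0,2,0,0,0,0,1,1,1,1,0,0,1,0,0,0,1,0,0,0,0,0,0,1,1,1]
Step 7: insert n at [1, 11, 13, 21, 24] -> counters=[0,2,0,2,0,1,2,0,0,0,1,3,0,3,0,0,0,0,1,1,1,2,0,0,2,0,0,0,1,0,0,0,0,0,0,1,1,1]
Step 8: insert fth at [3, 6, 11, 20, 35] -> counters=[0,2,0,3,0,1,3,0,0,0,1,4,0,3,0,0,0,0,1,1,2,2,0,0,2,0,0,0,1,0,0,0,0,0,0,2,1,1]
Step 9: delete n at [1, 11, 13, 21, 24] -> counters=[0,1,0,3,0,1,3,0,0,0,1,3,0,2,0,0,0,0,1,1,2,1,0,0,1,0,0,0,1,0,0,0,0,0,0,2,1,1]
Step 10: insert gf at [3, 5, 6, 13, 19] -> counters=[0,1,0,4,0,2,4,0,0,0,1,3,0,3,0,0,0,0,1,2,2,1,0,0,1,0,0,0,1,0,0,0,0,0,0,2,1,1]
Step 11: delete uke at [10, 18, 28, 36, 37] -> counters=[0,1,0,4,0,2,4,0,0,0,0,3,0,3,0,0,0,0,0,2,2,1,0,0,1,0,0,0,0,0,0,0,0,0,0,2,0,0]
Step 12: delete fth at [3, 6, 11, 20, 35] -> counters=[0,1,0,3,0,2,3,0,0,0,0,2,0,3,0,0,0,0,0,2,1,1,0,0,1,0,0,0,0,0,0,0,0,0,0,1,0,0]
Step 13: insert b at [4, 10, 24, 27, 36] -> counters=[0,1,0,3,1,2,3,0,0,0,1,2,0,3,0,0,0,0,0,2,1,1,0,0,2,0,0,1,0,0,0,0,0,0,0,1,1,0]
Step 14: insert b at [4, 10, 24, 27, 36] -> counters=[0,1,0,3,2,2,3,0,0,0,2,2,0,3,0,0,0,0,0,2,1,1,0,0,3,0,0,2,0,0,0,0,0,0,0,1,2,0]
Step 15: insert uke at [10, 18, 28, 36, 37] -> counters=[0,1,0,3,2,2,3,0,0,0,3,2,0,3,0,0,0,0,1,2,1,1,0,0,3,0,0,2,1,0,0,0,0,0,0,1,3,1]
Final counters=[0,1,0,3,2,2,3,0,0,0,3,2,0,3,0,0,0,0,1,2,1,1,0,0,3,0,0,2,1,0,0,0,0,0,0,1,3,1] -> 18 nonzero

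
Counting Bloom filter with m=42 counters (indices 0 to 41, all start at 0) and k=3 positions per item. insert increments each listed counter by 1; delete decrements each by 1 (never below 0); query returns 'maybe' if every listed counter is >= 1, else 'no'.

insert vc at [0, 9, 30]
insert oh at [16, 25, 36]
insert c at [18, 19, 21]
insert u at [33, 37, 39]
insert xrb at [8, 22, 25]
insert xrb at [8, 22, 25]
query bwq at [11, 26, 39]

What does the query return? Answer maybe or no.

Answer: no

Derivation:
Step 1: insert vc at [0, 9, 30] -> counters=[1,0,0,0,0,0,0,0,0,1,0,0,0,0,0,0,0,0,0,0,0,0,0,0,0,0,0,0,0,0,1,0,0,0,0,0,0,0,0,0,0,0]
Step 2: insert oh at [16, 25, 36] -> counters=[1,0,0,0,0,0,0,0,0,1,0,0,0,0,0,0,1,0,0,0,0,0,0,0,0,1,0,0,0,0,1,0,0,0,0,0,1,0,0,0,0,0]
Step 3: insert c at [18, 19, 21] -> counters=[1,0,0,0,0,0,0,0,0,1,0,0,0,0,0,0,1,0,1,1,0,1,0,0,0,1,0,0,0,0,1,0,0,0,0,0,1,0,0,0,0,0]
Step 4: insert u at [33, 37, 39] -> counters=[1,0,0,0,0,0,0,0,0,1,0,0,0,0,0,0,1,0,1,1,0,1,0,0,0,1,0,0,0,0,1,0,0,1,0,0,1,1,0,1,0,0]
Step 5: insert xrb at [8, 22, 25] -> counters=[1,0,0,0,0,0,0,0,1,1,0,0,0,0,0,0,1,0,1,1,0,1,1,0,0,2,0,0,0,0,1,0,0,1,0,0,1,1,0,1,0,0]
Step 6: insert xrb at [8, 22, 25] -> counters=[1,0,0,0,0,0,0,0,2,1,0,0,0,0,0,0,1,0,1,1,0,1,2,0,0,3,0,0,0,0,1,0,0,1,0,0,1,1,0,1,0,0]
Query bwq: check counters[11]=0 counters[26]=0 counters[39]=1 -> no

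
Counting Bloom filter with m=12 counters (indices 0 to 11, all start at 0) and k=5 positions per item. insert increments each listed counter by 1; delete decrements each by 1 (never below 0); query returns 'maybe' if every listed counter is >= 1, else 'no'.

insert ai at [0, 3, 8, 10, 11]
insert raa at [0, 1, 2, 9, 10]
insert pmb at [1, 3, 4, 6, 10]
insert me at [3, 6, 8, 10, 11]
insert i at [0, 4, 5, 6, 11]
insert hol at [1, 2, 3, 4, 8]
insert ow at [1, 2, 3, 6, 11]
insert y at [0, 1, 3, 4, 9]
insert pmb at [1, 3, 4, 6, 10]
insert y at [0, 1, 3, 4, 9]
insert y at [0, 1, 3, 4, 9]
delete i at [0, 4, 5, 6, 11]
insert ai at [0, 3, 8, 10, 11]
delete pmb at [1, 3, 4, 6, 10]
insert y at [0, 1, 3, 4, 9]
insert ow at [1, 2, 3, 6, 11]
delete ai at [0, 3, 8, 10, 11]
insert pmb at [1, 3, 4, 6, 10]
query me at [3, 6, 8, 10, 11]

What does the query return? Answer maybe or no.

Answer: maybe

Derivation:
Step 1: insert ai at [0, 3, 8, 10, 11] -> counters=[1,0,0,1,0,0,0,0,1,0,1,1]
Step 2: insert raa at [0, 1, 2, 9, 10] -> counters=[2,1,1,1,0,0,0,0,1,1,2,1]
Step 3: insert pmb at [1, 3, 4, 6, 10] -> counters=[2,2,1,2,1,0,1,0,1,1,3,1]
Step 4: insert me at [3, 6, 8, 10, 11] -> counters=[2,2,1,3,1,0,2,0,2,1,4,2]
Step 5: insert i at [0, 4, 5, 6, 11] -> counters=[3,2,1,3,2,1,3,0,2,1,4,3]
Step 6: insert hol at [1, 2, 3, 4, 8] -> counters=[3,3,2,4,3,1,3,0,3,1,4,3]
Step 7: insert ow at [1, 2, 3, 6, 11] -> counters=[3,4,3,5,3,1,4,0,3,1,4,4]
Step 8: insert y at [0, 1, 3, 4, 9] -> counters=[4,5,3,6,4,1,4,0,3,2,4,4]
Step 9: insert pmb at [1, 3, 4, 6, 10] -> counters=[4,6,3,7,5,1,5,0,3,2,5,4]
Step 10: insert y at [0, 1, 3, 4, 9] -> counters=[5,7,3,8,6,1,5,0,3,3,5,4]
Step 11: insert y at [0, 1, 3, 4, 9] -> counters=[6,8,3,9,7,1,5,0,3,4,5,4]
Step 12: delete i at [0, 4, 5, 6, 11] -> counters=[5,8,3,9,6,0,4,0,3,4,5,3]
Step 13: insert ai at [0, 3, 8, 10, 11] -> counters=[6,8,3,10,6,0,4,0,4,4,6,4]
Step 14: delete pmb at [1, 3, 4, 6, 10] -> counters=[6,7,3,9,5,0,3,0,4,4,5,4]
Step 15: insert y at [0, 1, 3, 4, 9] -> counters=[7,8,3,10,6,0,3,0,4,5,5,4]
Step 16: insert ow at [1, 2, 3, 6, 11] -> counters=[7,9,4,11,6,0,4,0,4,5,5,5]
Step 17: delete ai at [0, 3, 8, 10, 11] -> counters=[6,9,4,10,6,0,4,0,3,5,4,4]
Step 18: insert pmb at [1, 3, 4, 6, 10] -> counters=[6,10,4,11,7,0,5,0,3,5,5,4]
Query me: check counters[3]=11 counters[6]=5 counters[8]=3 counters[10]=5 counters[11]=4 -> maybe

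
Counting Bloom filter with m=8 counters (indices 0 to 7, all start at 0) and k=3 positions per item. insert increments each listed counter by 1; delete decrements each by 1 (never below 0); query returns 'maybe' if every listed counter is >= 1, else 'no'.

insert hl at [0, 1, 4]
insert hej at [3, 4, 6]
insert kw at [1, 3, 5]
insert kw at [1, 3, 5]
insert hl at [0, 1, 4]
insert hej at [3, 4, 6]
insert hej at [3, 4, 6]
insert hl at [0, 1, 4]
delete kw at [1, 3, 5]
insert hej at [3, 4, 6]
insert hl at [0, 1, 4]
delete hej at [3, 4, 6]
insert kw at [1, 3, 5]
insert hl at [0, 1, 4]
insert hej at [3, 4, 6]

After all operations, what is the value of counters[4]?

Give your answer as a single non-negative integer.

Answer: 9

Derivation:
Step 1: insert hl at [0, 1, 4] -> counters=[1,1,0,0,1,0,0,0]
Step 2: insert hej at [3, 4, 6] -> counters=[1,1,0,1,2,0,1,0]
Step 3: insert kw at [1, 3, 5] -> counters=[1,2,0,2,2,1,1,0]
Step 4: insert kw at [1, 3, 5] -> counters=[1,3,0,3,2,2,1,0]
Step 5: insert hl at [0, 1, 4] -> counters=[2,4,0,3,3,2,1,0]
Step 6: insert hej at [3, 4, 6] -> counters=[2,4,0,4,4,2,2,0]
Step 7: insert hej at [3, 4, 6] -> counters=[2,4,0,5,5,2,3,0]
Step 8: insert hl at [0, 1, 4] -> counters=[3,5,0,5,6,2,3,0]
Step 9: delete kw at [1, 3, 5] -> counters=[3,4,0,4,6,1,3,0]
Step 10: insert hej at [3, 4, 6] -> counters=[3,4,0,5,7,1,4,0]
Step 11: insert hl at [0, 1, 4] -> counters=[4,5,0,5,8,1,4,0]
Step 12: delete hej at [3, 4, 6] -> counters=[4,5,0,4,7,1,3,0]
Step 13: insert kw at [1, 3, 5] -> counters=[4,6,0,5,7,2,3,0]
Step 14: insert hl at [0, 1, 4] -> counters=[5,7,0,5,8,2,3,0]
Step 15: insert hej at [3, 4, 6] -> counters=[5,7,0,6,9,2,4,0]
Final counters=[5,7,0,6,9,2,4,0] -> counters[4]=9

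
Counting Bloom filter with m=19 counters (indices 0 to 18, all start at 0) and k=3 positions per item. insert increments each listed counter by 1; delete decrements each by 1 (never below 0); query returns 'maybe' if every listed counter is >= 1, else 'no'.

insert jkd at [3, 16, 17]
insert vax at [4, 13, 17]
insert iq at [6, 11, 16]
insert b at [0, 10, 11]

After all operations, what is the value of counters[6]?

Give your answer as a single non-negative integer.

Answer: 1

Derivation:
Step 1: insert jkd at [3, 16, 17] -> counters=[0,0,0,1,0,0,0,0,0,0,0,0,0,0,0,0,1,1,0]
Step 2: insert vax at [4, 13, 17] -> counters=[0,0,0,1,1,0,0,0,0,0,0,0,0,1,0,0,1,2,0]
Step 3: insert iq at [6, 11, 16] -> counters=[0,0,0,1,1,0,1,0,0,0,0,1,0,1,0,0,2,2,0]
Step 4: insert b at [0, 10, 11] -> counters=[1,0,0,1,1,0,1,0,0,0,1,2,0,1,0,0,2,2,0]
Final counters=[1,0,0,1,1,0,1,0,0,0,1,2,0,1,0,0,2,2,0] -> counters[6]=1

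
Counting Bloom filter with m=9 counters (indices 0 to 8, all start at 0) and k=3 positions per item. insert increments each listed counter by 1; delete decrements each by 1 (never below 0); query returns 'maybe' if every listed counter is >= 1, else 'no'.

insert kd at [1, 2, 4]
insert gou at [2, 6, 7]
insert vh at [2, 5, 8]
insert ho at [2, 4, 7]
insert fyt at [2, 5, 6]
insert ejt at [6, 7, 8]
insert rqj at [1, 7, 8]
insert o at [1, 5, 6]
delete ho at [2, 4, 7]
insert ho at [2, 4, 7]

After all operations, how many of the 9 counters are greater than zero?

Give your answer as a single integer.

Answer: 7

Derivation:
Step 1: insert kd at [1, 2, 4] -> counters=[0,1,1,0,1,0,0,0,0]
Step 2: insert gou at [2, 6, 7] -> counters=[0,1,2,0,1,0,1,1,0]
Step 3: insert vh at [2, 5, 8] -> counters=[0,1,3,0,1,1,1,1,1]
Step 4: insert ho at [2, 4, 7] -> counters=[0,1,4,0,2,1,1,2,1]
Step 5: insert fyt at [2, 5, 6] -> counters=[0,1,5,0,2,2,2,2,1]
Step 6: insert ejt at [6, 7, 8] -> counters=[0,1,5,0,2,2,3,3,2]
Step 7: insert rqj at [1, 7, 8] -> counters=[0,2,5,0,2,2,3,4,3]
Step 8: insert o at [1, 5, 6] -> counters=[0,3,5,0,2,3,4,4,3]
Step 9: delete ho at [2, 4, 7] -> counters=[0,3,4,0,1,3,4,3,3]
Step 10: insert ho at [2, 4, 7] -> counters=[0,3,5,0,2,3,4,4,3]
Final counters=[0,3,5,0,2,3,4,4,3] -> 7 nonzero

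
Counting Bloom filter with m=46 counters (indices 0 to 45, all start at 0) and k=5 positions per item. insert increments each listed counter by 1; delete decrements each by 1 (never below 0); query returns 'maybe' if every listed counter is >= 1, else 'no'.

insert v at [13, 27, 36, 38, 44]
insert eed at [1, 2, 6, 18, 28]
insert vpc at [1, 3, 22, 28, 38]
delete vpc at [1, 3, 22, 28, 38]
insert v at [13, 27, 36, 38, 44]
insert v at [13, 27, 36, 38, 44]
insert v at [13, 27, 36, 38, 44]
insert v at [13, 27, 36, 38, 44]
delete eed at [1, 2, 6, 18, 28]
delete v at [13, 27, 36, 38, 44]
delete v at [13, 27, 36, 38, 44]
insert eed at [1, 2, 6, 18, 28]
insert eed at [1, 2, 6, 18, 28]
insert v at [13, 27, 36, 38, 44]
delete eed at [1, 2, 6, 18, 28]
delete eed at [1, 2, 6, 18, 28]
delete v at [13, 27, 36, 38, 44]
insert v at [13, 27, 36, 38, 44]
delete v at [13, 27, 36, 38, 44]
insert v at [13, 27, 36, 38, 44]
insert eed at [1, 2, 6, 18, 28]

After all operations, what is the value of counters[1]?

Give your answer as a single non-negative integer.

Step 1: insert v at [13, 27, 36, 38, 44] -> counters=[0,0,0,0,0,0,0,0,0,0,0,0,0,1,0,0,0,0,0,0,0,0,0,0,0,0,0,1,0,0,0,0,0,0,0,0,1,0,1,0,0,0,0,0,1,0]
Step 2: insert eed at [1, 2, 6, 18, 28] -> counters=[0,1,1,0,0,0,1,0,0,0,0,0,0,1,0,0,0,0,1,0,0,0,0,0,0,0,0,1,1,0,0,0,0,0,0,0,1,0,1,0,0,0,0,0,1,0]
Step 3: insert vpc at [1, 3, 22, 28, 38] -> counters=[0,2,1,1,0,0,1,0,0,0,0,0,0,1,0,0,0,0,1,0,0,0,1,0,0,0,0,1,2,0,0,0,0,0,0,0,1,0,2,0,0,0,0,0,1,0]
Step 4: delete vpc at [1, 3, 22, 28, 38] -> counters=[0,1,1,0,0,0,1,0,0,0,0,0,0,1,0,0,0,0,1,0,0,0,0,0,0,0,0,1,1,0,0,0,0,0,0,0,1,0,1,0,0,0,0,0,1,0]
Step 5: insert v at [13, 27, 36, 38, 44] -> counters=[0,1,1,0,0,0,1,0,0,0,0,0,0,2,0,0,0,0,1,0,0,0,0,0,0,0,0,2,1,0,0,0,0,0,0,0,2,0,2,0,0,0,0,0,2,0]
Step 6: insert v at [13, 27, 36, 38, 44] -> counters=[0,1,1,0,0,0,1,0,0,0,0,0,0,3,0,0,0,0,1,0,0,0,0,0,0,0,0,3,1,0,0,0,0,0,0,0,3,0,3,0,0,0,0,0,3,0]
Step 7: insert v at [13, 27, 36, 38, 44] -> counters=[0,1,1,0,0,0,1,0,0,0,0,0,0,4,0,0,0,0,1,0,0,0,0,0,0,0,0,4,1,0,0,0,0,0,0,0,4,0,4,0,0,0,0,0,4,0]
Step 8: insert v at [13, 27, 36, 38, 44] -> counters=[0,1,1,0,0,0,1,0,0,0,0,0,0,5,0,0,0,0,1,0,0,0,0,0,0,0,0,5,1,0,0,0,0,0,0,0,5,0,5,0,0,0,0,0,5,0]
Step 9: delete eed at [1, 2, 6, 18, 28] -> counters=[0,0,0,0,0,0,0,0,0,0,0,0,0,5,0,0,0,0,0,0,0,0,0,0,0,0,0,5,0,0,0,0,0,0,0,0,5,0,5,0,0,0,0,0,5,0]
Step 10: delete v at [13, 27, 36, 38, 44] -> counters=[0,0,0,0,0,0,0,0,0,0,0,0,0,4,0,0,0,0,0,0,0,0,0,0,0,0,0,4,0,0,0,0,0,0,0,0,4,0,4,0,0,0,0,0,4,0]
Step 11: delete v at [13, 27, 36, 38, 44] -> counters=[0,0,0,0,0,0,0,0,0,0,0,0,0,3,0,0,0,0,0,0,0,0,0,0,0,0,0,3,0,0,0,0,0,0,0,0,3,0,3,0,0,0,0,0,3,0]
Step 12: insert eed at [1, 2, 6, 18, 28] -> counters=[0,1,1,0,0,0,1,0,0,0,0,0,0,3,0,0,0,0,1,0,0,0,0,0,0,0,0,3,1,0,0,0,0,0,0,0,3,0,3,0,0,0,0,0,3,0]
Step 13: insert eed at [1, 2, 6, 18, 28] -> counters=[0,2,2,0,0,0,2,0,0,0,0,0,0,3,0,0,0,0,2,0,0,0,0,0,0,0,0,3,2,0,0,0,0,0,0,0,3,0,3,0,0,0,0,0,3,0]
Step 14: insert v at [13, 27, 36, 38, 44] -> counters=[0,2,2,0,0,0,2,0,0,0,0,0,0,4,0,0,0,0,2,0,0,0,0,0,0,0,0,4,2,0,0,0,0,0,0,0,4,0,4,0,0,0,0,0,4,0]
Step 15: delete eed at [1, 2, 6, 18, 28] -> counters=[0,1,1,0,0,0,1,0,0,0,0,0,0,4,0,0,0,0,1,0,0,0,0,0,0,0,0,4,1,0,0,0,0,0,0,0,4,0,4,0,0,0,0,0,4,0]
Step 16: delete eed at [1, 2, 6, 18, 28] -> counters=[0,0,0,0,0,0,0,0,0,0,0,0,0,4,0,0,0,0,0,0,0,0,0,0,0,0,0,4,0,0,0,0,0,0,0,0,4,0,4,0,0,0,0,0,4,0]
Step 17: delete v at [13, 27, 36, 38, 44] -> counters=[0,0,0,0,0,0,0,0,0,0,0,0,0,3,0,0,0,0,0,0,0,0,0,0,0,0,0,3,0,0,0,0,0,0,0,0,3,0,3,0,0,0,0,0,3,0]
Step 18: insert v at [13, 27, 36, 38, 44] -> counters=[0,0,0,0,0,0,0,0,0,0,0,0,0,4,0,0,0,0,0,0,0,0,0,0,0,0,0,4,0,0,0,0,0,0,0,0,4,0,4,0,0,0,0,0,4,0]
Step 19: delete v at [13, 27, 36, 38, 44] -> counters=[0,0,0,0,0,0,0,0,0,0,0,0,0,3,0,0,0,0,0,0,0,0,0,0,0,0,0,3,0,0,0,0,0,0,0,0,3,0,3,0,0,0,0,0,3,0]
Step 20: insert v at [13, 27, 36, 38, 44] -> counters=[0,0,0,0,0,0,0,0,0,0,0,0,0,4,0,0,0,0,0,0,0,0,0,0,0,0,0,4,0,0,0,0,0,0,0,0,4,0,4,0,0,0,0,0,4,0]
Step 21: insert eed at [1, 2, 6, 18, 28] -> counters=[0,1,1,0,0,0,1,0,0,0,0,0,0,4,0,0,0,0,1,0,0,0,0,0,0,0,0,4,1,0,0,0,0,0,0,0,4,0,4,0,0,0,0,0,4,0]
Final counters=[0,1,1,0,0,0,1,0,0,0,0,0,0,4,0,0,0,0,1,0,0,0,0,0,0,0,0,4,1,0,0,0,0,0,0,0,4,0,4,0,0,0,0,0,4,0] -> counters[1]=1

Answer: 1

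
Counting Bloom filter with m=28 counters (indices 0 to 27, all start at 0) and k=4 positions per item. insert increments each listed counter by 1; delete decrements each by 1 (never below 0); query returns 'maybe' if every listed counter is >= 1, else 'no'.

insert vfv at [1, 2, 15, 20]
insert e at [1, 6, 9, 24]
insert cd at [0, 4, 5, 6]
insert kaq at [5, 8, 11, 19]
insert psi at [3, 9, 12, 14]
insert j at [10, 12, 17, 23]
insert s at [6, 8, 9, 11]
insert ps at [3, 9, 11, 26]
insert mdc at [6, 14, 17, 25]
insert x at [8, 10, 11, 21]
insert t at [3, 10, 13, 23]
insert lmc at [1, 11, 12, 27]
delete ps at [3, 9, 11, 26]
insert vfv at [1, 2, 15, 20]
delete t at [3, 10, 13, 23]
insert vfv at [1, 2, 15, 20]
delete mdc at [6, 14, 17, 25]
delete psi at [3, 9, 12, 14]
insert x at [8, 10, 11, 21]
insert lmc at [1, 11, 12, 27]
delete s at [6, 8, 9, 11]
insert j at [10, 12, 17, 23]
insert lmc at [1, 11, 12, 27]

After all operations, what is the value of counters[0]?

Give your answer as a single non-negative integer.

Answer: 1

Derivation:
Step 1: insert vfv at [1, 2, 15, 20] -> counters=[0,1,1,0,0,0,0,0,0,0,0,0,0,0,0,1,0,0,0,0,1,0,0,0,0,0,0,0]
Step 2: insert e at [1, 6, 9, 24] -> counters=[0,2,1,0,0,0,1,0,0,1,0,0,0,0,0,1,0,0,0,0,1,0,0,0,1,0,0,0]
Step 3: insert cd at [0, 4, 5, 6] -> counters=[1,2,1,0,1,1,2,0,0,1,0,0,0,0,0,1,0,0,0,0,1,0,0,0,1,0,0,0]
Step 4: insert kaq at [5, 8, 11, 19] -> counters=[1,2,1,0,1,2,2,0,1,1,0,1,0,0,0,1,0,0,0,1,1,0,0,0,1,0,0,0]
Step 5: insert psi at [3, 9, 12, 14] -> counters=[1,2,1,1,1,2,2,0,1,2,0,1,1,0,1,1,0,0,0,1,1,0,0,0,1,0,0,0]
Step 6: insert j at [10, 12, 17, 23] -> counters=[1,2,1,1,1,2,2,0,1,2,1,1,2,0,1,1,0,1,0,1,1,0,0,1,1,0,0,0]
Step 7: insert s at [6, 8, 9, 11] -> counters=[1,2,1,1,1,2,3,0,2,3,1,2,2,0,1,1,0,1,0,1,1,0,0,1,1,0,0,0]
Step 8: insert ps at [3, 9, 11, 26] -> counters=[1,2,1,2,1,2,3,0,2,4,1,3,2,0,1,1,0,1,0,1,1,0,0,1,1,0,1,0]
Step 9: insert mdc at [6, 14, 17, 25] -> counters=[1,2,1,2,1,2,4,0,2,4,1,3,2,0,2,1,0,2,0,1,1,0,0,1,1,1,1,0]
Step 10: insert x at [8, 10, 11, 21] -> counters=[1,2,1,2,1,2,4,0,3,4,2,4,2,0,2,1,0,2,0,1,1,1,0,1,1,1,1,0]
Step 11: insert t at [3, 10, 13, 23] -> counters=[1,2,1,3,1,2,4,0,3,4,3,4,2,1,2,1,0,2,0,1,1,1,0,2,1,1,1,0]
Step 12: insert lmc at [1, 11, 12, 27] -> counters=[1,3,1,3,1,2,4,0,3,4,3,5,3,1,2,1,0,2,0,1,1,1,0,2,1,1,1,1]
Step 13: delete ps at [3, 9, 11, 26] -> counters=[1,3,1,2,1,2,4,0,3,3,3,4,3,1,2,1,0,2,0,1,1,1,0,2,1,1,0,1]
Step 14: insert vfv at [1, 2, 15, 20] -> counters=[1,4,2,2,1,2,4,0,3,3,3,4,3,1,2,2,0,2,0,1,2,1,0,2,1,1,0,1]
Step 15: delete t at [3, 10, 13, 23] -> counters=[1,4,2,1,1,2,4,0,3,3,2,4,3,0,2,2,0,2,0,1,2,1,0,1,1,1,0,1]
Step 16: insert vfv at [1, 2, 15, 20] -> counters=[1,5,3,1,1,2,4,0,3,3,2,4,3,0,2,3,0,2,0,1,3,1,0,1,1,1,0,1]
Step 17: delete mdc at [6, 14, 17, 25] -> counters=[1,5,3,1,1,2,3,0,3,3,2,4,3,0,1,3,0,1,0,1,3,1,0,1,1,0,0,1]
Step 18: delete psi at [3, 9, 12, 14] -> counters=[1,5,3,0,1,2,3,0,3,2,2,4,2,0,0,3,0,1,0,1,3,1,0,1,1,0,0,1]
Step 19: insert x at [8, 10, 11, 21] -> counters=[1,5,3,0,1,2,3,0,4,2,3,5,2,0,0,3,0,1,0,1,3,2,0,1,1,0,0,1]
Step 20: insert lmc at [1, 11, 12, 27] -> counters=[1,6,3,0,1,2,3,0,4,2,3,6,3,0,0,3,0,1,0,1,3,2,0,1,1,0,0,2]
Step 21: delete s at [6, 8, 9, 11] -> counters=[1,6,3,0,1,2,2,0,3,1,3,5,3,0,0,3,0,1,0,1,3,2,0,1,1,0,0,2]
Step 22: insert j at [10, 12, 17, 23] -> counters=[1,6,3,0,1,2,2,0,3,1,4,5,4,0,0,3,0,2,0,1,3,2,0,2,1,0,0,2]
Step 23: insert lmc at [1, 11, 12, 27] -> counters=[1,7,3,0,1,2,2,0,3,1,4,6,5,0,0,3,0,2,0,1,3,2,0,2,1,0,0,3]
Final counters=[1,7,3,0,1,2,2,0,3,1,4,6,5,0,0,3,0,2,0,1,3,2,0,2,1,0,0,3] -> counters[0]=1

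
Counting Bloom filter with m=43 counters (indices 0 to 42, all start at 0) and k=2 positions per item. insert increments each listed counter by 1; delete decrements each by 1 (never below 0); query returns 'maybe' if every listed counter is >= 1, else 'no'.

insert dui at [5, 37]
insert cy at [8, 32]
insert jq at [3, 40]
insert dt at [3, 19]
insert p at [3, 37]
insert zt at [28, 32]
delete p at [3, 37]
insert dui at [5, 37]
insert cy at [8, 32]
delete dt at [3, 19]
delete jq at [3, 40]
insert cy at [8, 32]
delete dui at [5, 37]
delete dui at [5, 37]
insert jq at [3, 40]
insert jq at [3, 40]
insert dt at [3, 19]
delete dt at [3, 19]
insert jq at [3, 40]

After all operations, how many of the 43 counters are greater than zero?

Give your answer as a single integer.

Answer: 5

Derivation:
Step 1: insert dui at [5, 37] -> counters=[0,0,0,0,0,1,0,0,0,0,0,0,0,0,0,0,0,0,0,0,0,0,0,0,0,0,0,0,0,0,0,0,0,0,0,0,0,1,0,0,0,0,0]
Step 2: insert cy at [8, 32] -> counters=[0,0,0,0,0,1,0,0,1,0,0,0,0,0,0,0,0,0,0,0,0,0,0,0,0,0,0,0,0,0,0,0,1,0,0,0,0,1,0,0,0,0,0]
Step 3: insert jq at [3, 40] -> counters=[0,0,0,1,0,1,0,0,1,0,0,0,0,0,0,0,0,0,0,0,0,0,0,0,0,0,0,0,0,0,0,0,1,0,0,0,0,1,0,0,1,0,0]
Step 4: insert dt at [3, 19] -> counters=[0,0,0,2,0,1,0,0,1,0,0,0,0,0,0,0,0,0,0,1,0,0,0,0,0,0,0,0,0,0,0,0,1,0,0,0,0,1,0,0,1,0,0]
Step 5: insert p at [3, 37] -> counters=[0,0,0,3,0,1,0,0,1,0,0,0,0,0,0,0,0,0,0,1,0,0,0,0,0,0,0,0,0,0,0,0,1,0,0,0,0,2,0,0,1,0,0]
Step 6: insert zt at [28, 32] -> counters=[0,0,0,3,0,1,0,0,1,0,0,0,0,0,0,0,0,0,0,1,0,0,0,0,0,0,0,0,1,0,0,0,2,0,0,0,0,2,0,0,1,0,0]
Step 7: delete p at [3, 37] -> counters=[0,0,0,2,0,1,0,0,1,0,0,0,0,0,0,0,0,0,0,1,0,0,0,0,0,0,0,0,1,0,0,0,2,0,0,0,0,1,0,0,1,0,0]
Step 8: insert dui at [5, 37] -> counters=[0,0,0,2,0,2,0,0,1,0,0,0,0,0,0,0,0,0,0,1,0,0,0,0,0,0,0,0,1,0,0,0,2,0,0,0,0,2,0,0,1,0,0]
Step 9: insert cy at [8, 32] -> counters=[0,0,0,2,0,2,0,0,2,0,0,0,0,0,0,0,0,0,0,1,0,0,0,0,0,0,0,0,1,0,0,0,3,0,0,0,0,2,0,0,1,0,0]
Step 10: delete dt at [3, 19] -> counters=[0,0,0,1,0,2,0,0,2,0,0,0,0,0,0,0,0,0,0,0,0,0,0,0,0,0,0,0,1,0,0,0,3,0,0,0,0,2,0,0,1,0,0]
Step 11: delete jq at [3, 40] -> counters=[0,0,0,0,0,2,0,0,2,0,0,0,0,0,0,0,0,0,0,0,0,0,0,0,0,0,0,0,1,0,0,0,3,0,0,0,0,2,0,0,0,0,0]
Step 12: insert cy at [8, 32] -> counters=[0,0,0,0,0,2,0,0,3,0,0,0,0,0,0,0,0,0,0,0,0,0,0,0,0,0,0,0,1,0,0,0,4,0,0,0,0,2,0,0,0,0,0]
Step 13: delete dui at [5, 37] -> counters=[0,0,0,0,0,1,0,0,3,0,0,0,0,0,0,0,0,0,0,0,0,0,0,0,0,0,0,0,1,0,0,0,4,0,0,0,0,1,0,0,0,0,0]
Step 14: delete dui at [5, 37] -> counters=[0,0,0,0,0,0,0,0,3,0,0,0,0,0,0,0,0,0,0,0,0,0,0,0,0,0,0,0,1,0,0,0,4,0,0,0,0,0,0,0,0,0,0]
Step 15: insert jq at [3, 40] -> counters=[0,0,0,1,0,0,0,0,3,0,0,0,0,0,0,0,0,0,0,0,0,0,0,0,0,0,0,0,1,0,0,0,4,0,0,0,0,0,0,0,1,0,0]
Step 16: insert jq at [3, 40] -> counters=[0,0,0,2,0,0,0,0,3,0,0,0,0,0,0,0,0,0,0,0,0,0,0,0,0,0,0,0,1,0,0,0,4,0,0,0,0,0,0,0,2,0,0]
Step 17: insert dt at [3, 19] -> counters=[0,0,0,3,0,0,0,0,3,0,0,0,0,0,0,0,0,0,0,1,0,0,0,0,0,0,0,0,1,0,0,0,4,0,0,0,0,0,0,0,2,0,0]
Step 18: delete dt at [3, 19] -> counters=[0,0,0,2,0,0,0,0,3,0,0,0,0,0,0,0,0,0,0,0,0,0,0,0,0,0,0,0,1,0,0,0,4,0,0,0,0,0,0,0,2,0,0]
Step 19: insert jq at [3, 40] -> counters=[0,0,0,3,0,0,0,0,3,0,0,0,0,0,0,0,0,0,0,0,0,0,0,0,0,0,0,0,1,0,0,0,4,0,0,0,0,0,0,0,3,0,0]
Final counters=[0,0,0,3,0,0,0,0,3,0,0,0,0,0,0,0,0,0,0,0,0,0,0,0,0,0,0,0,1,0,0,0,4,0,0,0,0,0,0,0,3,0,0] -> 5 nonzero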